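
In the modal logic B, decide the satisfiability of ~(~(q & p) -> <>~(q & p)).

1. ~(~(q & p) -> <>~(q & p)), 0
2. ~(q & p), 0
3. ~<>~(q & p), 0
4. q & p, 0
5. q, 0
6. p, 0
7. ~p, 0
Accessibility: 0R0
Branch closes: p and ~p both at 0.
Every branch closes; the branch above is one of them.

No, unsatisfiable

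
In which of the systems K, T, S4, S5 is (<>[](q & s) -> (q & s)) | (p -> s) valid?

S5-tableau for the negation ~((<>[](q & s) -> (q & s)) | (p -> s)):
1. ~((<>[](q & s) -> (q & s)) | (p -> s)), 0
2. ~(<>[](q & s) -> (q & s)), 0   [~|-rule on 1]
3. ~(p -> s), 0   [~|-rule on 1]
4. <>[](q & s), 0   [~->-rule on 2]
5. ~(q & s), 0   [~->-rule on 2]
6. p, 0   [~->-rule on 3]
7. ~s, 0   [~->-rule on 3]
8. [](q & s), 1   [<>-rule on 4: fresh world 1, 0R1]
9. q & s, 0   [[]-rule on 8 via 1R0]
10. q, 0   [&-rule on 9]
11. s, 0   [&-rule on 9]
Accessibility: 0R0, 0R1, 1R0, 1R1
Branch closes: s and ~s both at 0.
Every branch closes (one shown): valid in S5.
S4-tableau for the negation ~((<>[](q & s) -> (q & s)) | (p -> s)):
1. ~((<>[](q & s) -> (q & s)) | (p -> s)), 0
2. ~(<>[](q & s) -> (q & s)), 0   [~|-rule on 1]
3. ~(p -> s), 0   [~|-rule on 1]
4. <>[](q & s), 0   [~->-rule on 2]
5. ~(q & s), 0   [~->-rule on 2]
6. p, 0   [~->-rule on 3]
7. ~s, 0   [~->-rule on 3]
8. [](q & s), 1   [<>-rule on 4: fresh world 1, 0R1]
9. q & s, 1   [[]-rule on 8 via 1R1]
10. q, 1   [&-rule on 9]
11. s, 1   [&-rule on 9]
Accessibility: 0R0, 0R1, 1R1
Complete open branch: countermodel on an S4-frame, so not valid in S4, nor in K, T (the same frame is also a K-frame and a T-frame).

S5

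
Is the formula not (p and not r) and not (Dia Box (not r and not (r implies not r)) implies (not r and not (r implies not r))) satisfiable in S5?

1. not (p and not r) and not (Dia Box (not r and not (r implies not r)) implies (not r and not (r implies not r))), 0
2. not (p and not r), 0   [and-rule on 1]
3. not (Dia Box (not r and not (r implies not r)) implies (not r and not (r implies not r))), 0   [and-rule on 1]
4. Dia Box (not r and not (r implies not r)), 0   [neg-implies-rule on 3]
5. not (not r and not (r implies not r)), 0   [neg-implies-rule on 3]
6. not p, 0   [neg-and-rule on 2 (branches; this branch)]
7. r implies not r, 0   [neg-and-rule on 5 (branches; this branch)]
8. not r, 0   [implies-rule on 7 (branches; this branch)]
9. Box (not r and not (r implies not r)), 1   [Dia-rule on 4: fresh world 1, 0R1]
10. not r and not (r implies not r), 0   [Box-rule on 9 via 1R0]
11. not (r implies not r), 0   [and-rule on 10]
12. r, 0   [neg-implies-rule on 11]
Accessibility: 0R0, 0R1, 1R0, 1R1
Branch closes: r and not r both at 0.
Every branch closes; the branch above is one of them.

Unsatisfiable (every branch closes)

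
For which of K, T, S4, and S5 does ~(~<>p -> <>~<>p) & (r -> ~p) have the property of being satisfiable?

K-tableau for the formula:
1. ~(~<>p -> <>~<>p) & (r -> ~p), 0
2. ~(~<>p -> <>~<>p), 0   [&-rule on 1]
3. r -> ~p, 0   [&-rule on 1]
4. ~<>p, 0   [~->-rule on 2]
5. ~<>~<>p, 0   [~->-rule on 2]
6. ~p, 0   [->-rule on 3 (branches; this branch)]
Complete open branch: satisfiable in K.
T-tableau for the formula:
1. ~(~<>p -> <>~<>p) & (r -> ~p), 0
2. ~(~<>p -> <>~<>p), 0   [&-rule on 1]
3. r -> ~p, 0   [&-rule on 1]
4. ~<>p, 0   [~->-rule on 2]
5. ~<>~<>p, 0   [~->-rule on 2]
6. ~p, 0   [~<>-rule on 4 via 0R0]
7. <>p, 0   [~<>-rule on 5 via 0R0]
8. p, 1   [<>-rule on 7: fresh world 1, 0R1]
9. ~p, 1   [~<>-rule on 4 via 0R1]
Accessibility: 0R0, 0R1, 1R1
Branch closes: p and ~p both at 1.
Every branch closes (one shown): unsatisfiable in T, hence also in S4, S5 (every S4/S5-frame is a T-frame).

K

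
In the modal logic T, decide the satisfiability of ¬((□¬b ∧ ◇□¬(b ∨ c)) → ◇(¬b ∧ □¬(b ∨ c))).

1. ¬((□¬b ∧ ◇□¬(b ∨ c)) → ◇(¬b ∧ □¬(b ∨ c))), u
2. □¬b ∧ ◇□¬(b ∨ c), u   [¬→-rule on 1]
3. ¬◇(¬b ∧ □¬(b ∨ c)), u   [¬→-rule on 1]
4. □¬b, u   [∧-rule on 2]
5. ◇□¬(b ∨ c), u   [∧-rule on 2]
6. ¬(¬b ∧ □¬(b ∨ c)), u   [¬◇-rule on 3 via uRu]
7. ¬b, u   [□-rule on 4 via uRu]
8. ¬□¬(b ∨ c), u   [¬∧-rule on 6 (branches; this branch)]
9. □¬(b ∨ c), v   [◇-rule on 5: fresh world v, uRv]
10. ¬(¬b ∧ □¬(b ∨ c)), v   [¬◇-rule on 3 via uRv]
11. ¬b, v   [□-rule on 4 via uRv]
12. ¬(b ∨ c), v   [□-rule on 9 via vRv]
13. ¬c, v   [¬∨-rule on 12]
14. ¬□¬(b ∨ c), v   [¬∧-rule on 10 (branches; this branch)]
15. b ∨ c, w   [¬□-rule on 8: fresh world w, uRw]
16. ¬(¬b ∧ □¬(b ∨ c)), w   [¬◇-rule on 3 via uRw]
17. ¬b, w   [□-rule on 4 via uRw]
18. c, w   [∨-rule on 15 (branches; this branch)]
19. ¬□¬(b ∨ c), w   [¬∧-rule on 16 (branches; this branch)]
20. b ∨ c, x   [¬□-rule on 14: fresh world x, vRx]
21. ¬(b ∨ c), x   [□-rule on 9 via vRx]
22. ¬b, x   [¬∨-rule on 21]
23. ¬c, x   [¬∨-rule on 21]
24. c, x   [∨-rule on 20 (branches; this branch)]
Accessibility: uRu, uRv, uRw, vRv, vRx, wRw, xRx
Branch closes: c and ¬c both at x.
Every branch closes; the branch above is one of them.

Unsatisfiable (every branch closes)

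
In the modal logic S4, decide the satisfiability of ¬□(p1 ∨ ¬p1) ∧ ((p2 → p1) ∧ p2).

1. ¬□(p1 ∨ ¬p1) ∧ ((p2 → p1) ∧ p2), w0
2. ¬□(p1 ∨ ¬p1), w0   [∧-rule on 1]
3. (p2 → p1) ∧ p2, w0   [∧-rule on 1]
4. p2 → p1, w0   [∧-rule on 3]
5. p2, w0   [∧-rule on 3]
6. p1, w0   [→-rule on 4 (branches; this branch)]
7. ¬(p1 ∨ ¬p1), w1   [¬□-rule on 2: fresh world w1, w0Rw1]
8. ¬p1, w1   [¬∨-rule on 7]
9. p1, w1   [¬∨-rule on 7]
Accessibility: w0Rw0, w0Rw1, w1Rw1
Branch closes: p1 and ¬p1 both at w1.
Every branch closes; the branch above is one of them.

No, unsatisfiable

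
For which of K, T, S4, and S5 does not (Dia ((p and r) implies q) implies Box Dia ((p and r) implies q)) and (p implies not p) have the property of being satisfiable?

S4-tableau for the formula:
1. not (Dia ((p and r) implies q) implies Box Dia ((p and r) implies q)) and (p implies not p), 0
2. not (Dia ((p and r) implies q) implies Box Dia ((p and r) implies q)), 0   [and-rule on 1]
3. p implies not p, 0   [and-rule on 1]
4. Dia ((p and r) implies q), 0   [neg-implies-rule on 2]
5. not Box Dia ((p and r) implies q), 0   [neg-implies-rule on 2]
6. not p, 0   [implies-rule on 3 (branches; this branch)]
7. (p and r) implies q, 1   [Dia-rule on 4: fresh world 1, 0R1]
8. q, 1   [implies-rule on 7 (branches; this branch)]
9. not Dia ((p and r) implies q), 2   [neg-Box-rule on 5: fresh world 2, 0R2]
10. not ((p and r) implies q), 2   [neg-Dia-rule on 9 via 2R2]
11. p and r, 2   [neg-implies-rule on 10]
12. not q, 2   [neg-implies-rule on 10]
13. p, 2   [and-rule on 11]
14. r, 2   [and-rule on 11]
Accessibility: 0R0, 0R1, 0R2, 1R1, 2R2
Complete open branch: satisfiable in S4, hence also in K, T (this S4-model is also a K-model and a T-model).
S5-tableau for the formula:
1. not (Dia ((p and r) implies q) implies Box Dia ((p and r) implies q)) and (p implies not p), 0
2. not (Dia ((p and r) implies q) implies Box Dia ((p and r) implies q)), 0   [and-rule on 1]
3. p implies not p, 0   [and-rule on 1]
4. Dia ((p and r) implies q), 0   [neg-implies-rule on 2]
5. not Box Dia ((p and r) implies q), 0   [neg-implies-rule on 2]
6. not p, 0   [implies-rule on 3 (branches; this branch)]
7. (p and r) implies q, 1   [Dia-rule on 4: fresh world 1, 0R1]
8. not (p and r), 1   [implies-rule on 7 (branches; this branch)]
9. not r, 1   [neg-and-rule on 8 (branches; this branch)]
10. not Dia ((p and r) implies q), 2   [neg-Box-rule on 5: fresh world 2, 0R2]
11. not ((p and r) implies q), 0   [neg-Dia-rule on 10 via 2R0]
12. p and r, 0   [neg-implies-rule on 11]
13. not q, 0   [neg-implies-rule on 11]
14. p, 0   [and-rule on 12]
15. r, 0   [and-rule on 12]
Accessibility: 0R0, 0R1, 0R2, 1R0, 1R1, 1R2, 2R0, 2R1, 2R2
Branch closes: p and not p both at 0.
Every branch closes (one shown): unsatisfiable in S5.

K, T, S4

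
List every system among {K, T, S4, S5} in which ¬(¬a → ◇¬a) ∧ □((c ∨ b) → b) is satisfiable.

K-tableau for the formula:
1. ¬(¬a → ◇¬a) ∧ □((c ∨ b) → b), w0
2. ¬(¬a → ◇¬a), w0
3. □((c ∨ b) → b), w0
4. ¬a, w0
5. ¬◇¬a, w0
Complete open branch: satisfiable in K.
T-tableau for the formula:
1. ¬(¬a → ◇¬a) ∧ □((c ∨ b) → b), w0
2. ¬(¬a → ◇¬a), w0
3. □((c ∨ b) → b), w0
4. ¬a, w0
5. ¬◇¬a, w0
6. (c ∨ b) → b, w0
7. a, w0
Accessibility: w0Rw0
Branch closes: a and ¬a both at w0.
Every branch closes (one shown): unsatisfiable in T, hence also in S4, S5 (every S4/S5-frame is a T-frame).

K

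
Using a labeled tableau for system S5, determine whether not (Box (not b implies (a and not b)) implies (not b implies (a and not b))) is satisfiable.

1. not (Box (not b implies (a and not b)) implies (not b implies (a and not b))), u
2. Box (not b implies (a and not b)), u
3. not (not b implies (a and not b)), u
4. not b, u
5. not (a and not b), u
6. not b implies (a and not b), u
7. not a, u
8. a and not b, u
9. a, u
Accessibility: uRu
Branch closes: a and not a both at u.
All branches of the tableau close; one closing branch shown above.

Unsatisfiable (every branch closes)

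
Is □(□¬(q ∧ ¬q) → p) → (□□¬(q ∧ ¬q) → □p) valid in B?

Valid

Tableau for the negation ¬(□(□¬(q ∧ ¬q) → p) → (□□¬(q ∧ ¬q) → □p)):
1. ¬(□(□¬(q ∧ ¬q) → p) → (□□¬(q ∧ ¬q) → □p)), w0
2. □(□¬(q ∧ ¬q) → p), w0
3. ¬(□□¬(q ∧ ¬q) → □p), w0
4. □□¬(q ∧ ¬q), w0
5. ¬□p, w0
6. □¬(q ∧ ¬q) → p, w0
7. □¬(q ∧ ¬q), w0
8. ¬(q ∧ ¬q), w0
9. p, w0
10. q, w0
11. ¬p, w1
12. □¬(q ∧ ¬q) → p, w1
13. □¬(q ∧ ¬q), w1
14. ¬(q ∧ ¬q), w1
15. ¬□¬(q ∧ ¬q), w1
16. q, w1
17. q ∧ ¬q, w2
18. q, w2
19. ¬q, w2
Accessibility: w0Rw0, w0Rw1, w1Rw0, w1Rw1, w1Rw2, w2Rw1, w2Rw2
Branch closes: q and ¬q both at w2.
All branches of the negation close; one closing branch shown above.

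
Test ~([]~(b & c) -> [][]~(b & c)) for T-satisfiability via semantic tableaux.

1. ~([]~(b & c) -> [][]~(b & c)), w0
2. []~(b & c), w0
3. ~[][]~(b & c), w0
4. ~(b & c), w0
5. ~c, w0
6. ~[]~(b & c), w1
7. ~(b & c), w1
8. ~c, w1
9. b & c, w2
10. b, w2
11. c, w2
Accessibility: w0Rw0, w0Rw1, w1Rw1, w1Rw2, w2Rw2

Satisfiable (open branch found)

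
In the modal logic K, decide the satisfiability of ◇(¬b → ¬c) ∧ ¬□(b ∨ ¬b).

Unsatisfiable

1. ◇(¬b → ¬c) ∧ ¬□(b ∨ ¬b), 0
2. ◇(¬b → ¬c), 0   [∧-rule on 1]
3. ¬□(b ∨ ¬b), 0   [∧-rule on 1]
4. ¬b → ¬c, 1   [◇-rule on 2: fresh world 1, 0R1]
5. ¬c, 1   [→-rule on 4 (branches; this branch)]
6. ¬(b ∨ ¬b), 2   [¬□-rule on 3: fresh world 2, 0R2]
7. ¬b, 2   [¬∨-rule on 6]
8. b, 2   [¬∨-rule on 6]
Accessibility: 0R1, 0R2
Branch closes: b and ¬b both at 2.
(One branch shown.) All branches close.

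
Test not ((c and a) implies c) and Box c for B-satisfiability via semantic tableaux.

1. not ((c and a) implies c) and Box c, 0
2. not ((c and a) implies c), 0   [and-rule on 1]
3. Box c, 0   [and-rule on 1]
4. c and a, 0   [neg-implies-rule on 2]
5. not c, 0   [neg-implies-rule on 2]
6. c, 0   [and-rule on 4]
7. a, 0   [and-rule on 4]
Accessibility: 0R0
Branch closes: c and not c both at 0.
Every branch closes; the branch above is one of them.

No, unsatisfiable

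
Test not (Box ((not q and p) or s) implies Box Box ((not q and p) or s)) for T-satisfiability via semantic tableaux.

1. not (Box ((not q and p) or s) implies Box Box ((not q and p) or s)), 0
2. Box ((not q and p) or s), 0
3. not Box Box ((not q and p) or s), 0
4. (not q and p) or s, 0
5. s, 0
6. not Box ((not q and p) or s), 1
7. (not q and p) or s, 1
8. s, 1
9. not ((not q and p) or s), 2
10. not (not q and p), 2
11. not s, 2
12. not p, 2
Accessibility: 0R0, 0R1, 1R1, 1R2, 2R2

Yes, satisfiable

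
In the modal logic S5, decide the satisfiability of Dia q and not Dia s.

Satisfiable (open branch found)

1. Dia q and not Dia s, 0
2. Dia q, 0   [and-rule on 1]
3. not Dia s, 0   [and-rule on 1]
4. not s, 0   [neg-Dia-rule on 3 via 0R0]
5. q, 1   [Dia-rule on 2: fresh world 1, 0R1]
6. not s, 1   [neg-Dia-rule on 3 via 0R1]
Accessibility: 0R0, 0R1, 1R0, 1R1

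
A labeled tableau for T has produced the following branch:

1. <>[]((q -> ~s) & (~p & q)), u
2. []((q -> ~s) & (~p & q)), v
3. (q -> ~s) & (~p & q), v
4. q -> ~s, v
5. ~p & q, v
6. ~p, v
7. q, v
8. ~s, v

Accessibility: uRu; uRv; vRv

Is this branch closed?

No, open

There is no literal clash: for every atom and world, at most one sign appears.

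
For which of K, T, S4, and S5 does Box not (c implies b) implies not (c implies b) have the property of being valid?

T-tableau for the negation not (Box not (c implies b) implies not (c implies b)):
1. not (Box not (c implies b) implies not (c implies b)), w0
2. Box not (c implies b), w0
3. c implies b, w0
4. not (c implies b), w0
5. c, w0
6. not b, w0
7. b, w0
Accessibility: w0Rw0
Branch closes: b and not b both at w0.
Every branch closes (one shown): valid in T, hence also in S4, S5 (every theorem of T is a theorem of S4 and S5).
K-tableau for the negation not (Box not (c implies b) implies not (c implies b)):
1. not (Box not (c implies b) implies not (c implies b)), w0
2. Box not (c implies b), w0
3. c implies b, w0
4. b, w0
Complete open branch: countermodel on a K-frame, so not valid in K.

T, S4, S5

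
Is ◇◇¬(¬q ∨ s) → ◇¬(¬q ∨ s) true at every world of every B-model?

Tableau for the negation ¬(◇◇¬(¬q ∨ s) → ◇¬(¬q ∨ s)):
1. ¬(◇◇¬(¬q ∨ s) → ◇¬(¬q ∨ s)), u
2. ◇◇¬(¬q ∨ s), u   [¬→-rule on 1]
3. ¬◇¬(¬q ∨ s), u   [¬→-rule on 1]
4. ¬q ∨ s, u   [¬◇-rule on 3 via uRu]
5. s, u   [∨-rule on 4 (branches; this branch)]
6. ◇¬(¬q ∨ s), v   [◇-rule on 2: fresh world v, uRv]
7. ¬q ∨ s, v   [¬◇-rule on 3 via uRv]
8. s, v   [∨-rule on 7 (branches; this branch)]
9. ¬(¬q ∨ s), w   [◇-rule on 6: fresh world w, vRw]
10. q, w   [¬∨-rule on 9]
11. ¬s, w   [¬∨-rule on 9]
Accessibility: uRu, uRv, vRu, vRv, vRw, wRv, wRw
The negation has an open branch (countermodel exists).

Not valid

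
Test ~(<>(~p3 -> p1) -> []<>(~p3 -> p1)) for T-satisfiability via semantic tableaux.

1. ~(<>(~p3 -> p1) -> []<>(~p3 -> p1)), u
2. <>(~p3 -> p1), u
3. ~[]<>(~p3 -> p1), u
4. ~p3 -> p1, v
5. p1, v
6. ~<>(~p3 -> p1), w
7. ~(~p3 -> p1), w
8. ~p3, w
9. ~p1, w
Accessibility: uRu, uRv, uRw, vRv, wRw

Satisfiable (open branch found)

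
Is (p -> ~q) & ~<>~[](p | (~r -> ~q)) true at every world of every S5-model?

Tableau for the negation ~((p -> ~q) & ~<>~[](p | (~r -> ~q))):
1. ~((p -> ~q) & ~<>~[](p | (~r -> ~q))), u
2. <>~[](p | (~r -> ~q)), u   [~&-rule on 1 (branches; this branch)]
3. ~[](p | (~r -> ~q)), v   [<>-rule on 2: fresh world v, uRv]
4. ~(p | (~r -> ~q)), w   [~[]-rule on 3: fresh world w, vRw]
5. ~p, w   [~|-rule on 4]
6. ~(~r -> ~q), w   [~|-rule on 4]
7. ~r, w   [~->-rule on 6]
8. q, w   [~->-rule on 6]
Accessibility: uRu, uRv, uRw, vRu, vRv, vRw, wRu, wRv, wRw
The negation has an open branch (countermodel exists).

Not valid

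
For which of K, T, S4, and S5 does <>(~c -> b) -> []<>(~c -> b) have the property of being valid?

S4-tableau for the negation ~(<>(~c -> b) -> []<>(~c -> b)):
1. ~(<>(~c -> b) -> []<>(~c -> b)), u
2. <>(~c -> b), u
3. ~[]<>(~c -> b), u
4. ~c -> b, v
5. b, v
6. ~<>(~c -> b), w
7. ~(~c -> b), w
8. ~c, w
9. ~b, w
Accessibility: uRu, uRv, uRw, vRv, wRw
Complete open branch: countermodel on an S4-frame, so not valid in S4, nor in K, T (the same frame is also a K-frame and a T-frame).
S5-tableau for the negation ~(<>(~c -> b) -> []<>(~c -> b)):
1. ~(<>(~c -> b) -> []<>(~c -> b)), u
2. <>(~c -> b), u
3. ~[]<>(~c -> b), u
4. ~c -> b, v
5. b, v
6. ~<>(~c -> b), w
7. ~(~c -> b), u
8. ~c, u
9. ~b, u
10. ~(~c -> b), v
11. ~c, v
12. ~b, v
Accessibility: uRu, uRv, uRw, vRu, vRv, vRw, wRu, wRv, wRw
Branch closes: b and ~b both at v.
Every branch closes (one shown): valid in S5.

S5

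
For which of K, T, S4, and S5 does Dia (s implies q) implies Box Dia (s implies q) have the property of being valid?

S5-tableau for the negation not (Dia (s implies q) implies Box Dia (s implies q)):
1. not (Dia (s implies q) implies Box Dia (s implies q)), 0
2. Dia (s implies q), 0
3. not Box Dia (s implies q), 0
4. s implies q, 1
5. q, 1
6. not Dia (s implies q), 2
7. not (s implies q), 0
8. s, 0
9. not q, 0
10. not (s implies q), 1
11. s, 1
12. not q, 1
Accessibility: 0R0, 0R1, 0R2, 1R0, 1R1, 1R2, 2R0, 2R1, 2R2
Branch closes: q and not q both at 1.
Every branch closes (one shown): valid in S5.
S4-tableau for the negation not (Dia (s implies q) implies Box Dia (s implies q)):
1. not (Dia (s implies q) implies Box Dia (s implies q)), 0
2. Dia (s implies q), 0
3. not Box Dia (s implies q), 0
4. s implies q, 1
5. q, 1
6. not Dia (s implies q), 2
7. not (s implies q), 2
8. s, 2
9. not q, 2
Accessibility: 0R0, 0R1, 0R2, 1R1, 2R2
Complete open branch: countermodel on an S4-frame, so not valid in S4, nor in K, T (the same frame is also a K-frame and a T-frame).

S5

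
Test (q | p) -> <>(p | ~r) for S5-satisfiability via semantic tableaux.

Satisfiable (open branch found)

1. (q | p) -> <>(p | ~r), u
2. <>(p | ~r), u   [->-rule on 1 (branches; this branch)]
3. p | ~r, v   [<>-rule on 2: fresh world v, uRv]
4. ~r, v   [|-rule on 3 (branches; this branch)]
Accessibility: uRu, uRv, vRu, vRv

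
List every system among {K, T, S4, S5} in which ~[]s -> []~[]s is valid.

S5

S5-tableau for the negation ~(~[]s -> []~[]s):
1. ~(~[]s -> []~[]s), w0
2. ~[]s, w0   [~->-rule on 1]
3. ~[]~[]s, w0   [~->-rule on 1]
4. ~s, w1   [~[]-rule on 2: fresh world w1, w0Rw1]
5. []s, w2   [~[]-rule on 3: fresh world w2, w0Rw2]
6. s, w0   [[]-rule on 5 via w2Rw0]
7. s, w1   [[]-rule on 5 via w2Rw1]
Accessibility: w0Rw0, w0Rw1, w0Rw2, w1Rw0, w1Rw1, w1Rw2, w2Rw0, w2Rw1, w2Rw2
Branch closes: s and ~s both at w1.
Every branch closes (one shown): valid in S5.
S4-tableau for the negation ~(~[]s -> []~[]s):
1. ~(~[]s -> []~[]s), w0
2. ~[]s, w0   [~->-rule on 1]
3. ~[]~[]s, w0   [~->-rule on 1]
4. ~s, w1   [~[]-rule on 2: fresh world w1, w0Rw1]
5. []s, w2   [~[]-rule on 3: fresh world w2, w0Rw2]
6. s, w2   [[]-rule on 5 via w2Rw2]
Accessibility: w0Rw0, w0Rw1, w0Rw2, w1Rw1, w2Rw2
Complete open branch: countermodel on an S4-frame, so not valid in S4, nor in K, T (the same frame is also a K-frame and a T-frame).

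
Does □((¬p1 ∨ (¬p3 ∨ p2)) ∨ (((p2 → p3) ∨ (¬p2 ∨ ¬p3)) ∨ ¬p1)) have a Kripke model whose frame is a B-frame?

Satisfiable

1. □((¬p1 ∨ (¬p3 ∨ p2)) ∨ (((p2 → p3) ∨ (¬p2 ∨ ¬p3)) ∨ ¬p1)), 0
2. (¬p1 ∨ (¬p3 ∨ p2)) ∨ (((p2 → p3) ∨ (¬p2 ∨ ¬p3)) ∨ ¬p1), 0   [□-rule on 1 via 0R0]
3. ((p2 → p3) ∨ (¬p2 ∨ ¬p3)) ∨ ¬p1, 0   [∨-rule on 2 (branches; this branch)]
4. ¬p1, 0   [∨-rule on 3 (branches; this branch)]
Accessibility: 0R0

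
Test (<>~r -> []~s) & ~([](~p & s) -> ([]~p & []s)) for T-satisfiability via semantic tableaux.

No, unsatisfiable

1. (<>~r -> []~s) & ~([](~p & s) -> ([]~p & []s)), u
2. <>~r -> []~s, u
3. ~([](~p & s) -> ([]~p & []s)), u
4. [](~p & s), u
5. ~([]~p & []s), u
6. ~p & s, u
7. ~p, u
8. s, u
9. ~<>~r, u
10. r, u
11. ~[]s, u
12. ~s, v
13. ~p & s, v
14. ~p, v
15. s, v
Accessibility: uRu, uRv, vRv
Branch closes: s and ~s both at v.
(One branch shown.) All branches close.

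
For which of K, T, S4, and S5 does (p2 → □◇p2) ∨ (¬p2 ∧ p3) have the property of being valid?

S5

S4-tableau for the negation ¬((p2 → □◇p2) ∨ (¬p2 ∧ p3)):
1. ¬((p2 → □◇p2) ∨ (¬p2 ∧ p3)), 0
2. ¬(p2 → □◇p2), 0
3. ¬(¬p2 ∧ p3), 0
4. p2, 0
5. ¬□◇p2, 0
6. ¬p3, 0
7. ¬◇p2, 1
8. ¬p2, 1
Accessibility: 0R0, 0R1, 1R1
Complete open branch: countermodel on an S4-frame, so not valid in S4, nor in K, T (the same frame is also a K-frame and a T-frame).
S5-tableau for the negation ¬((p2 → □◇p2) ∨ (¬p2 ∧ p3)):
1. ¬((p2 → □◇p2) ∨ (¬p2 ∧ p3)), 0
2. ¬(p2 → □◇p2), 0
3. ¬(¬p2 ∧ p3), 0
4. p2, 0
5. ¬□◇p2, 0
6. ¬p3, 0
7. ¬◇p2, 1
8. ¬p2, 0
Accessibility: 0R0, 0R1, 1R0, 1R1
Branch closes: p2 and ¬p2 both at 0.
Every branch closes (one shown): valid in S5.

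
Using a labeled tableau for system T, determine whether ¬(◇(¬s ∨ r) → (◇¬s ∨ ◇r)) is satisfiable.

1. ¬(◇(¬s ∨ r) → (◇¬s ∨ ◇r)), u
2. ◇(¬s ∨ r), u
3. ¬(◇¬s ∨ ◇r), u
4. ¬◇¬s, u
5. ¬◇r, u
6. s, u
7. ¬r, u
8. ¬s ∨ r, v
9. s, v
10. ¬r, v
11. r, v
Accessibility: uRu, uRv, vRv
Branch closes: r and ¬r both at v.
(One branch shown.) All branches close.

No, unsatisfiable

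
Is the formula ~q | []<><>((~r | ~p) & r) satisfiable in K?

Satisfiable

1. ~q | []<><>((~r | ~p) & r), 0
2. []<><>((~r | ~p) & r), 0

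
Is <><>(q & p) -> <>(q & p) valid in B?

Invalid (countermodel exists)

Tableau for the negation ~(<><>(q & p) -> <>(q & p)):
1. ~(<><>(q & p) -> <>(q & p)), u
2. <><>(q & p), u
3. ~<>(q & p), u
4. ~(q & p), u
5. ~p, u
6. <>(q & p), v
7. ~(q & p), v
8. ~p, v
9. q & p, w
10. q, w
11. p, w
Accessibility: uRu, uRv, vRu, vRv, vRw, wRv, wRw
The negation has an open branch (countermodel exists).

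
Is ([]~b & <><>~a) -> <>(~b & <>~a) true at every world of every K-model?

Valid

Tableau for the negation ~(([]~b & <><>~a) -> <>(~b & <>~a)):
1. ~(([]~b & <><>~a) -> <>(~b & <>~a)), 0
2. []~b & <><>~a, 0
3. ~<>(~b & <>~a), 0
4. []~b, 0
5. <><>~a, 0
6. <>~a, 1
7. ~(~b & <>~a), 1
8. ~b, 1
9. ~<>~a, 1
10. ~a, 2
11. a, 2
Accessibility: 0R1, 1R2
Branch closes: a and ~a both at 2.
All branches of the negation close; one closing branch shown above.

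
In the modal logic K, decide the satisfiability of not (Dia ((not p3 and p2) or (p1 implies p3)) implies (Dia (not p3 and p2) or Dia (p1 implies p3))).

Unsatisfiable

1. not (Dia ((not p3 and p2) or (p1 implies p3)) implies (Dia (not p3 and p2) or Dia (p1 implies p3))), u
2. Dia ((not p3 and p2) or (p1 implies p3)), u
3. not (Dia (not p3 and p2) or Dia (p1 implies p3)), u
4. not Dia (not p3 and p2), u
5. not Dia (p1 implies p3), u
6. (not p3 and p2) or (p1 implies p3), v
7. not (not p3 and p2), v
8. not (p1 implies p3), v
9. p1, v
10. not p3, v
11. p1 implies p3, v
12. not p2, v
13. p3, v
Accessibility: uRv
Branch closes: p3 and not p3 both at v.
(One branch shown.) All branches close.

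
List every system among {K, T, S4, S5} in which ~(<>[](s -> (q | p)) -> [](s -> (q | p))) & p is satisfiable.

S5-tableau for the formula:
1. ~(<>[](s -> (q | p)) -> [](s -> (q | p))) & p, u
2. ~(<>[](s -> (q | p)) -> [](s -> (q | p))), u   [&-rule on 1]
3. p, u   [&-rule on 1]
4. <>[](s -> (q | p)), u   [~->-rule on 2]
5. ~[](s -> (q | p)), u   [~->-rule on 2]
6. [](s -> (q | p)), v   [<>-rule on 4: fresh world v, uRv]
7. s -> (q | p), u   [[]-rule on 6 via vRu]
8. s -> (q | p), v   [[]-rule on 6 via vRv]
9. q | p, u   [->-rule on 7 (branches; this branch)]
10. q | p, v   [->-rule on 8 (branches; this branch)]
11. p, v   [|-rule on 10 (branches; this branch)]
12. ~(s -> (q | p)), w   [~[]-rule on 5: fresh world w, uRw]
13. s, w   [~->-rule on 12]
14. ~(q | p), w   [~->-rule on 12]
15. ~q, w   [~|-rule on 14]
16. ~p, w   [~|-rule on 14]
17. s -> (q | p), w   [[]-rule on 6 via vRw]
18. q | p, w   [->-rule on 17 (branches; this branch)]
19. p, w   [|-rule on 18 (branches; this branch)]
Accessibility: uRu, uRv, uRw, vRu, vRv, vRw, wRu, wRv, wRw
Branch closes: p and ~p both at w.
Every branch closes (one shown): unsatisfiable in S5.
S4-tableau for the formula:
1. ~(<>[](s -> (q | p)) -> [](s -> (q | p))) & p, u
2. ~(<>[](s -> (q | p)) -> [](s -> (q | p))), u   [&-rule on 1]
3. p, u   [&-rule on 1]
4. <>[](s -> (q | p)), u   [~->-rule on 2]
5. ~[](s -> (q | p)), u   [~->-rule on 2]
6. [](s -> (q | p)), v   [<>-rule on 4: fresh world v, uRv]
7. s -> (q | p), v   [[]-rule on 6 via vRv]
8. q | p, v   [->-rule on 7 (branches; this branch)]
9. p, v   [|-rule on 8 (branches; this branch)]
10. ~(s -> (q | p)), w   [~[]-rule on 5: fresh world w, uRw]
11. s, w   [~->-rule on 10]
12. ~(q | p), w   [~->-rule on 10]
13. ~q, w   [~|-rule on 12]
14. ~p, w   [~|-rule on 12]
Accessibility: uRu, uRv, uRw, vRv, wRw
Complete open branch: satisfiable in S4, hence also in K, T (this S4-model is also a K-model and a T-model).

K, T, S4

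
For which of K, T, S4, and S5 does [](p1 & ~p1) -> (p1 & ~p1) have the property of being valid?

T, S4, S5

K-tableau for the negation ~([](p1 & ~p1) -> (p1 & ~p1)):
1. ~([](p1 & ~p1) -> (p1 & ~p1)), w0
2. [](p1 & ~p1), w0   [~->-rule on 1]
3. ~(p1 & ~p1), w0   [~->-rule on 1]
4. p1, w0   [~&-rule on 3 (branches; this branch)]
Complete open branch: countermodel on a K-frame, so not valid in K.
T-tableau for the negation ~([](p1 & ~p1) -> (p1 & ~p1)):
1. ~([](p1 & ~p1) -> (p1 & ~p1)), w0
2. [](p1 & ~p1), w0   [~->-rule on 1]
3. ~(p1 & ~p1), w0   [~->-rule on 1]
4. p1 & ~p1, w0   [[]-rule on 2 via w0Rw0]
5. p1, w0   [&-rule on 4]
6. ~p1, w0   [&-rule on 4]
Accessibility: w0Rw0
Branch closes: p1 and ~p1 both at w0.
Every branch closes (one shown): valid in T, hence also in S4, S5 (every theorem of T is a theorem of S4 and S5).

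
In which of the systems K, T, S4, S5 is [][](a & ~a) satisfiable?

K

K-tableau for the formula:
1. [][](a & ~a), 0
Complete open branch: satisfiable in K.
T-tableau for the formula:
1. [][](a & ~a), 0
2. [](a & ~a), 0
3. a & ~a, 0
4. a, 0
5. ~a, 0
Accessibility: 0R0
Branch closes: a and ~a both at 0.
Every branch closes (one shown): unsatisfiable in T, hence also in S4, S5 (every S4/S5-frame is a T-frame).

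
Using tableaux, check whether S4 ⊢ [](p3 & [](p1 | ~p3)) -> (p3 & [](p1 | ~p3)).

Valid

Tableau for the negation ~([](p3 & [](p1 | ~p3)) -> (p3 & [](p1 | ~p3))):
1. ~([](p3 & [](p1 | ~p3)) -> (p3 & [](p1 | ~p3))), u
2. [](p3 & [](p1 | ~p3)), u   [~->-rule on 1]
3. ~(p3 & [](p1 | ~p3)), u   [~->-rule on 1]
4. p3 & [](p1 | ~p3), u   [[]-rule on 2 via uRu]
5. p3, u   [&-rule on 4]
6. [](p1 | ~p3), u   [&-rule on 4]
7. p1 | ~p3, u   [[]-rule on 6 via uRu]
8. ~[](p1 | ~p3), u   [~&-rule on 3 (branches; this branch)]
9. p1, u   [|-rule on 7 (branches; this branch)]
10. ~(p1 | ~p3), v   [~[]-rule on 8: fresh world v, uRv]
11. ~p1, v   [~|-rule on 10]
12. p3, v   [~|-rule on 10]
13. p3 & [](p1 | ~p3), v   [[]-rule on 2 via uRv]
14. [](p1 | ~p3), v   [&-rule on 13]
15. p1 | ~p3, v   [[]-rule on 6 via uRv]
16. ~p3, v   [|-rule on 15 (branches; this branch)]
Accessibility: uRu, uRv, vRv
Branch closes: p3 and ~p3 both at v.
Every branch of the negation's tableau closes; the branch above is one of them.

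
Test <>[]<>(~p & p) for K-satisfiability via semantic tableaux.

1. <>[]<>(~p & p), 0
2. []<>(~p & p), 1   [<>-rule on 1: fresh world 1, 0R1]
Accessibility: 0R1

Yes, satisfiable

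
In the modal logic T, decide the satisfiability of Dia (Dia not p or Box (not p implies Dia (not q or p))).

1. Dia (Dia not p or Box (not p implies Dia (not q or p))), w0
2. Dia not p or Box (not p implies Dia (not q or p)), w1
3. Box (not p implies Dia (not q or p)), w1
4. not p implies Dia (not q or p), w1
5. Dia (not q or p), w1
6. not q or p, w2
7. not p implies Dia (not q or p), w2
8. p, w2
9. Dia (not q or p), w2
10. not q or p, w3
11. p, w3
Accessibility: w0Rw0, w0Rw1, w1Rw1, w1Rw2, w2Rw2, w2Rw3, w3Rw3

Yes, satisfiable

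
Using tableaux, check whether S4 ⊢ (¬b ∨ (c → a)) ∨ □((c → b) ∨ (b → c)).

Tableau for the negation ¬((¬b ∨ (c → a)) ∨ □((c → b) ∨ (b → c))):
1. ¬((¬b ∨ (c → a)) ∨ □((c → b) ∨ (b → c))), w0
2. ¬(¬b ∨ (c → a)), w0
3. ¬□((c → b) ∨ (b → c)), w0
4. b, w0
5. ¬(c → a), w0
6. c, w0
7. ¬a, w0
8. ¬((c → b) ∨ (b → c)), w1
9. ¬(c → b), w1
10. ¬(b → c), w1
11. c, w1
12. ¬b, w1
13. b, w1
14. ¬c, w1
Accessibility: w0Rw0, w0Rw1, w1Rw1
Branch closes: b and ¬b both at w1.
All branches of the negation close; one closing branch shown above.

Yes, valid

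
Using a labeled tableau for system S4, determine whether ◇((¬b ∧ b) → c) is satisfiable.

Satisfiable (open branch found)

1. ◇((¬b ∧ b) → c), u
2. (¬b ∧ b) → c, v   [◇-rule on 1: fresh world v, uRv]
3. c, v   [→-rule on 2 (branches; this branch)]
Accessibility: uRu, uRv, vRv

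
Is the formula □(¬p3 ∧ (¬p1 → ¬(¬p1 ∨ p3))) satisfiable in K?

1. □(¬p3 ∧ (¬p1 → ¬(¬p1 ∨ p3))), u

Yes, satisfiable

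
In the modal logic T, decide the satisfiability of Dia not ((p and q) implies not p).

Satisfiable

1. Dia not ((p and q) implies not p), u
2. not ((p and q) implies not p), v   [Dia-rule on 1: fresh world v, uRv]
3. p and q, v   [neg-implies-rule on 2]
4. p, v   [neg-implies-rule on 2]
5. q, v   [and-rule on 3]
Accessibility: uRu, uRv, vRv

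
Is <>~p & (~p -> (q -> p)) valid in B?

No, not valid

Tableau for the negation ~(<>~p & (~p -> (q -> p))):
1. ~(<>~p & (~p -> (q -> p))), 0
2. ~(~p -> (q -> p)), 0
3. ~p, 0
4. ~(q -> p), 0
5. q, 0
Accessibility: 0R0
The negation has an open branch (countermodel exists).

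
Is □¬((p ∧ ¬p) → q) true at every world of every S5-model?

Tableau for the negation ¬□¬((p ∧ ¬p) → q):
1. ¬□¬((p ∧ ¬p) → q), w0
2. (p ∧ ¬p) → q, w1   [¬□-rule on 1: fresh world w1, w0Rw1]
3. q, w1   [→-rule on 2 (branches; this branch)]
Accessibility: w0Rw0, w0Rw1, w1Rw0, w1Rw1
The negation has an open branch (countermodel exists).

Not valid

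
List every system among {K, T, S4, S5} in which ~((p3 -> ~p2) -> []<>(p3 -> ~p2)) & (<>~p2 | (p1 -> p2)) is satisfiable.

S4-tableau for the formula:
1. ~((p3 -> ~p2) -> []<>(p3 -> ~p2)) & (<>~p2 | (p1 -> p2)), 0
2. ~((p3 -> ~p2) -> []<>(p3 -> ~p2)), 0
3. <>~p2 | (p1 -> p2), 0
4. p3 -> ~p2, 0
5. ~[]<>(p3 -> ~p2), 0
6. p1 -> p2, 0
7. ~p2, 0
8. ~p1, 0
9. ~<>(p3 -> ~p2), 1
10. ~(p3 -> ~p2), 1
11. p3, 1
12. p2, 1
Accessibility: 0R0, 0R1, 1R1
Complete open branch: satisfiable in S4, hence also in K, T (this S4-model is also a K-model and a T-model).
S5-tableau for the formula:
1. ~((p3 -> ~p2) -> []<>(p3 -> ~p2)) & (<>~p2 | (p1 -> p2)), 0
2. ~((p3 -> ~p2) -> []<>(p3 -> ~p2)), 0
3. <>~p2 | (p1 -> p2), 0
4. p3 -> ~p2, 0
5. ~[]<>(p3 -> ~p2), 0
6. p1 -> p2, 0
7. ~p2, 0
8. ~p1, 0
9. ~<>(p3 -> ~p2), 1
10. ~(p3 -> ~p2), 0
11. p3, 0
12. p2, 0
Accessibility: 0R0, 0R1, 1R0, 1R1
Branch closes: p2 and ~p2 both at 0.
Every branch closes (one shown): unsatisfiable in S5.

K, T, S4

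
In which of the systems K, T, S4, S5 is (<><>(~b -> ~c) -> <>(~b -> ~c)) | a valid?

S4, S5

S4-tableau for the negation ~((<><>(~b -> ~c) -> <>(~b -> ~c)) | a):
1. ~((<><>(~b -> ~c) -> <>(~b -> ~c)) | a), w0
2. ~(<><>(~b -> ~c) -> <>(~b -> ~c)), w0
3. ~a, w0
4. <><>(~b -> ~c), w0
5. ~<>(~b -> ~c), w0
6. ~(~b -> ~c), w0
7. ~b, w0
8. c, w0
9. <>(~b -> ~c), w1
10. ~(~b -> ~c), w1
11. ~b, w1
12. c, w1
13. ~b -> ~c, w2
14. ~(~b -> ~c), w2
15. ~b, w2
16. c, w2
17. ~c, w2
Accessibility: w0Rw0, w0Rw1, w0Rw2, w1Rw1, w1Rw2, w2Rw2
Branch closes: c and ~c both at w2.
Every branch closes (one shown): valid in S4, hence also in S5 (every theorem of S4 is a theorem of S5).
T-tableau for the negation ~((<><>(~b -> ~c) -> <>(~b -> ~c)) | a):
1. ~((<><>(~b -> ~c) -> <>(~b -> ~c)) | a), w0
2. ~(<><>(~b -> ~c) -> <>(~b -> ~c)), w0
3. ~a, w0
4. <><>(~b -> ~c), w0
5. ~<>(~b -> ~c), w0
6. ~(~b -> ~c), w0
7. ~b, w0
8. c, w0
9. <>(~b -> ~c), w1
10. ~(~b -> ~c), w1
11. ~b, w1
12. c, w1
13. ~b -> ~c, w2
14. ~c, w2
Accessibility: w0Rw0, w0Rw1, w1Rw1, w1Rw2, w2Rw2
Complete open branch: countermodel on a T-frame, so not valid in T, nor in K (the same frame is also a K-frame).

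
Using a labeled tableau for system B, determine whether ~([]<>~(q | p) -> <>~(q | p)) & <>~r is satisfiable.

1. ~([]<>~(q | p) -> <>~(q | p)) & <>~r, u
2. ~([]<>~(q | p) -> <>~(q | p)), u
3. <>~r, u
4. []<>~(q | p), u
5. ~<>~(q | p), u
6. <>~(q | p), u
7. q | p, u
8. p, u
9. ~r, v
10. <>~(q | p), v
11. q | p, v
12. p, v
13. ~(q | p), w
14. ~q, w
15. ~p, w
16. <>~(q | p), w
17. q | p, w
18. p, w
Accessibility: uRu, uRv, uRw, vRu, vRv, wRu, wRw
Branch closes: p and ~p both at w.
Every branch closes; the branch above is one of them.

Unsatisfiable (every branch closes)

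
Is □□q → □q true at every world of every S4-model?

Tableau for the negation ¬(□□q → □q):
1. ¬(□□q → □q), w0
2. □□q, w0   [¬→-rule on 1]
3. ¬□q, w0   [¬→-rule on 1]
4. □q, w0   [□-rule on 2 via w0Rw0]
5. q, w0   [□-rule on 4 via w0Rw0]
6. ¬q, w1   [¬□-rule on 3: fresh world w1, w0Rw1]
7. □q, w1   [□-rule on 2 via w0Rw1]
8. q, w1   [□-rule on 4 via w0Rw1]
Accessibility: w0Rw0, w0Rw1, w1Rw1
Branch closes: q and ¬q both at w1.
Every branch of the negation's tableau closes; the branch above is one of them.

Valid in S4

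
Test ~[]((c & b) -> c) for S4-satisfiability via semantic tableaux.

No, unsatisfiable

1. ~[]((c & b) -> c), w0
2. ~((c & b) -> c), w1   [~[]-rule on 1: fresh world w1, w0Rw1]
3. c & b, w1   [~->-rule on 2]
4. ~c, w1   [~->-rule on 2]
5. c, w1   [&-rule on 3]
6. b, w1   [&-rule on 3]
Accessibility: w0Rw0, w0Rw1, w1Rw1
Branch closes: c and ~c both at w1.
Every branch closes; the branch above is one of them.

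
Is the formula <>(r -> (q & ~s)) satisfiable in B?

Satisfiable

1. <>(r -> (q & ~s)), w0
2. r -> (q & ~s), w1   [<>-rule on 1: fresh world w1, w0Rw1]
3. q & ~s, w1   [->-rule on 2 (branches; this branch)]
4. q, w1   [&-rule on 3]
5. ~s, w1   [&-rule on 3]
Accessibility: w0Rw0, w0Rw1, w1Rw0, w1Rw1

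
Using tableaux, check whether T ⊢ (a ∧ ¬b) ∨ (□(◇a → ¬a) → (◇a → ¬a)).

Tableau for the negation ¬((a ∧ ¬b) ∨ (□(◇a → ¬a) → (◇a → ¬a))):
1. ¬((a ∧ ¬b) ∨ (□(◇a → ¬a) → (◇a → ¬a))), 0
2. ¬(a ∧ ¬b), 0
3. ¬(□(◇a → ¬a) → (◇a → ¬a)), 0
4. □(◇a → ¬a), 0
5. ¬(◇a → ¬a), 0
6. ◇a, 0
7. a, 0
8. ◇a → ¬a, 0
9. b, 0
10. ¬◇a, 0
11. ¬a, 0
Accessibility: 0R0
Branch closes: a and ¬a both at 0.
All branches of the negation close; one closing branch shown above.

Yes, valid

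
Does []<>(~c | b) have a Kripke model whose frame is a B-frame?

1. []<>(~c | b), 0
2. <>(~c | b), 0   [[]-rule on 1 via 0R0]
3. ~c | b, 1   [<>-rule on 2: fresh world 1, 0R1]
4. <>(~c | b), 1   [[]-rule on 1 via 0R1]
5. b, 1   [|-rule on 3 (branches; this branch)]
6. ~c | b, 2   [<>-rule on 4: fresh world 2, 1R2]
7. b, 2   [|-rule on 6 (branches; this branch)]
Accessibility: 0R0, 0R1, 1R0, 1R1, 1R2, 2R1, 2R2

Satisfiable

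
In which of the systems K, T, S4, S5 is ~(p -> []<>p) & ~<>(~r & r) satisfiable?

K, T, S4

S4-tableau for the formula:
1. ~(p -> []<>p) & ~<>(~r & r), 0
2. ~(p -> []<>p), 0
3. ~<>(~r & r), 0
4. p, 0
5. ~[]<>p, 0
6. ~(~r & r), 0
7. ~r, 0
8. ~<>p, 1
9. ~(~r & r), 1
10. ~p, 1
11. ~r, 1
Accessibility: 0R0, 0R1, 1R1
Complete open branch: satisfiable in S4, hence also in K, T (this S4-model is also a K-model and a T-model).
S5-tableau for the formula:
1. ~(p -> []<>p) & ~<>(~r & r), 0
2. ~(p -> []<>p), 0
3. ~<>(~r & r), 0
4. p, 0
5. ~[]<>p, 0
6. ~(~r & r), 0
7. ~r, 0
8. ~<>p, 1
9. ~(~r & r), 1
10. ~p, 0
Accessibility: 0R0, 0R1, 1R0, 1R1
Branch closes: p and ~p both at 0.
Every branch closes (one shown): unsatisfiable in S5.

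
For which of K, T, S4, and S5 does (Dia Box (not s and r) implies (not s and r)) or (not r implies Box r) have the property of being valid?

S5-tableau for the negation not ((Dia Box (not s and r) implies (not s and r)) or (not r implies Box r)):
1. not ((Dia Box (not s and r) implies (not s and r)) or (not r implies Box r)), w0
2. not (Dia Box (not s and r) implies (not s and r)), w0
3. not (not r implies Box r), w0
4. Dia Box (not s and r), w0
5. not (not s and r), w0
6. not r, w0
7. not Box r, w0
8. Box (not s and r), w1
9. not s and r, w0
10. not s, w0
11. r, w0
Accessibility: w0Rw0, w0Rw1, w1Rw0, w1Rw1
Branch closes: r and not r both at w0.
Every branch closes (one shown): valid in S5.
S4-tableau for the negation not ((Dia Box (not s and r) implies (not s and r)) or (not r implies Box r)):
1. not ((Dia Box (not s and r) implies (not s and r)) or (not r implies Box r)), w0
2. not (Dia Box (not s and r) implies (not s and r)), w0
3. not (not r implies Box r), w0
4. Dia Box (not s and r), w0
5. not (not s and r), w0
6. not r, w0
7. not Box r, w0
8. Box (not s and r), w1
9. not s and r, w1
10. not s, w1
11. r, w1
12. not r, w2
Accessibility: w0Rw0, w0Rw1, w0Rw2, w1Rw1, w2Rw2
Complete open branch: countermodel on an S4-frame, so not valid in S4, nor in K, T (the same frame is also a K-frame and a T-frame).

S5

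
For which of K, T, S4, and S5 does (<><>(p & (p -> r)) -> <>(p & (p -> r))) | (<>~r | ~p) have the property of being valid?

T, S4, S5

T-tableau for the negation ~((<><>(p & (p -> r)) -> <>(p & (p -> r))) | (<>~r | ~p)):
1. ~((<><>(p & (p -> r)) -> <>(p & (p -> r))) | (<>~r | ~p)), u
2. ~(<><>(p & (p -> r)) -> <>(p & (p -> r))), u   [~|-rule on 1]
3. ~(<>~r | ~p), u   [~|-rule on 1]
4. <><>(p & (p -> r)), u   [~->-rule on 2]
5. ~<>(p & (p -> r)), u   [~->-rule on 2]
6. ~<>~r, u   [~|-rule on 3]
7. p, u   [~|-rule on 3]
8. ~(p & (p -> r)), u   [~<>-rule on 5 via uRu]
9. r, u   [~<>-rule on 6 via uRu]
10. ~(p -> r), u   [~&-rule on 8 (branches; this branch)]
11. ~r, u   [~->-rule on 10]
Accessibility: uRu
Branch closes: r and ~r both at u.
Every branch closes (one shown): valid in T, hence also in S4, S5 (every theorem of T is a theorem of S4 and S5).
K-tableau for the negation ~((<><>(p & (p -> r)) -> <>(p & (p -> r))) | (<>~r | ~p)):
1. ~((<><>(p & (p -> r)) -> <>(p & (p -> r))) | (<>~r | ~p)), u
2. ~(<><>(p & (p -> r)) -> <>(p & (p -> r))), u   [~|-rule on 1]
3. ~(<>~r | ~p), u   [~|-rule on 1]
4. <><>(p & (p -> r)), u   [~->-rule on 2]
5. ~<>(p & (p -> r)), u   [~->-rule on 2]
6. ~<>~r, u   [~|-rule on 3]
7. p, u   [~|-rule on 3]
8. <>(p & (p -> r)), v   [<>-rule on 4: fresh world v, uRv]
9. ~(p & (p -> r)), v   [~<>-rule on 5 via uRv]
10. r, v   [~<>-rule on 6 via uRv]
11. ~p, v   [~&-rule on 9 (branches; this branch)]
12. p & (p -> r), w   [<>-rule on 8: fresh world w, vRw]
13. p, w   [&-rule on 12]
14. p -> r, w   [&-rule on 12]
15. r, w   [->-rule on 14 (branches; this branch)]
Accessibility: uRv, vRw
Complete open branch: countermodel on a K-frame, so not valid in K.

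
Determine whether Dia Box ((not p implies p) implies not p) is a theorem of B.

No, not valid

Tableau for the negation not Dia Box ((not p implies p) implies not p):
1. not Dia Box ((not p implies p) implies not p), u
2. not Box ((not p implies p) implies not p), u
3. not ((not p implies p) implies not p), v
4. not p implies p, v
5. p, v
6. not Box ((not p implies p) implies not p), v
7. not ((not p implies p) implies not p), w
8. not p implies p, w
9. p, w
Accessibility: uRu, uRv, vRu, vRv, vRw, wRv, wRw
The negation has an open branch (countermodel exists).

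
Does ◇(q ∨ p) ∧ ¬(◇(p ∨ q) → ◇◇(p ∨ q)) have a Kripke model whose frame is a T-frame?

1. ◇(q ∨ p) ∧ ¬(◇(p ∨ q) → ◇◇(p ∨ q)), u
2. ◇(q ∨ p), u   [∧-rule on 1]
3. ¬(◇(p ∨ q) → ◇◇(p ∨ q)), u   [∧-rule on 1]
4. ◇(p ∨ q), u   [¬→-rule on 3]
5. ¬◇◇(p ∨ q), u   [¬→-rule on 3]
6. ¬◇(p ∨ q), u   [¬◇-rule on 5 via uRu]
7. ¬(p ∨ q), u   [¬◇-rule on 6 via uRu]
8. ¬p, u   [¬∨-rule on 7]
9. ¬q, u   [¬∨-rule on 7]
10. q ∨ p, v   [◇-rule on 2: fresh world v, uRv]
11. ¬◇(p ∨ q), v   [¬◇-rule on 5 via uRv]
12. ¬(p ∨ q), v   [¬◇-rule on 6 via uRv]
13. ¬p, v   [¬∨-rule on 12]
14. ¬q, v   [¬∨-rule on 12]
15. p, v   [∨-rule on 10 (branches; this branch)]
Accessibility: uRu, uRv, vRv
Branch closes: p and ¬p both at v.
All branches of the tableau close; one closing branch shown above.

Unsatisfiable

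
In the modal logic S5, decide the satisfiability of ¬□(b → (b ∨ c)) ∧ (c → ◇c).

1. ¬□(b → (b ∨ c)) ∧ (c → ◇c), w0
2. ¬□(b → (b ∨ c)), w0   [∧-rule on 1]
3. c → ◇c, w0   [∧-rule on 1]
4. ◇c, w0   [→-rule on 3 (branches; this branch)]
5. ¬(b → (b ∨ c)), w1   [¬□-rule on 2: fresh world w1, w0Rw1]
6. b, w1   [¬→-rule on 5]
7. ¬(b ∨ c), w1   [¬→-rule on 5]
8. ¬b, w1   [¬∨-rule on 7]
9. ¬c, w1   [¬∨-rule on 7]
Accessibility: w0Rw0, w0Rw1, w1Rw0, w1Rw1
Branch closes: b and ¬b both at w1.
Every branch closes; the branch above is one of them.

Unsatisfiable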